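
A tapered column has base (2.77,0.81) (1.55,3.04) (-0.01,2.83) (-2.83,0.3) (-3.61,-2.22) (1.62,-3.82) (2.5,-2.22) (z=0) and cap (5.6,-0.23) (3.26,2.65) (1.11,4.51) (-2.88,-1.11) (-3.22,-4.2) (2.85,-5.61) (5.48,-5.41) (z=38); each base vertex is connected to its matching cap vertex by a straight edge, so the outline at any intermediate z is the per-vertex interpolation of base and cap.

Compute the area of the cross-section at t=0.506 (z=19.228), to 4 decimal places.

Cross-section at t=0.506: each vertex is (1-t)·p0[i] + t·p1[i].
  v1: (1-0.506)·(2.77,0.81) + 0.506·(5.6,-0.23) = (4.2020,0.2838)
  v2: (1-0.506)·(1.55,3.04) + 0.506·(3.26,2.65) = (2.4153,2.8427)
  v3: (1-0.506)·(-0.01,2.83) + 0.506·(1.11,4.51) = (0.5567,3.6801)
  v4: (1-0.506)·(-2.83,0.3) + 0.506·(-2.88,-1.11) = (-2.8553,-0.4135)
  v5: (1-0.506)·(-3.61,-2.22) + 0.506·(-3.22,-4.2) = (-3.4127,-3.2219)
  v6: (1-0.506)·(1.62,-3.82) + 0.506·(2.85,-5.61) = (2.2424,-4.7257)
  v7: (1-0.506)·(2.5,-2.22) + 0.506·(5.48,-5.41) = (4.0079,-3.8341)
Shoelace sum Σ(x_i·y_{i+1} − x_{i+1}·y_i):
  i=1: 4.2020·2.8427 − 2.4153·0.2838 = +11.2594 (running +11.2594)
  i=2: 2.4153·3.6801 − 0.5567·2.8427 = +7.3058 (running +18.5652)
  i=3: 0.5567·-0.4135 − -2.8553·3.6801 = +10.2776 (running +28.8428)
  i=4: -2.8553·-3.2219 − -3.4127·-0.4135 = +7.7884 (running +36.6312)
  i=5: -3.4127·-4.7257 − 2.2424·-3.2219 = +23.3520 (running +59.9832)
  i=6: 2.2424·-3.8341 − 4.0079·-4.7257 = +10.3426 (running +70.3258)
  i=7: 4.0079·0.2838 − 4.2020·-3.8341 = +17.2483 (running +87.5741)
Area = |Σ|/2 = |87.5741|/2 = 43.7870

Area at t=0.506: 43.7870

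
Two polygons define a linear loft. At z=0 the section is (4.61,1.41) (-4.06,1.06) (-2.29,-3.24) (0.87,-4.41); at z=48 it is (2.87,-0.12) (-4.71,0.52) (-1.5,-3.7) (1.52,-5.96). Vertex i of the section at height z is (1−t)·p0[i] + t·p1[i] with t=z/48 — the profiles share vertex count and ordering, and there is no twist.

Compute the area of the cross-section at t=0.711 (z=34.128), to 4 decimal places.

Cross-section at t=0.711: each vertex is (1-t)·p0[i] + t·p1[i].
  v1: (1-0.711)·(4.61,1.41) + 0.711·(2.87,-0.12) = (3.3729,0.3222)
  v2: (1-0.711)·(-4.06,1.06) + 0.711·(-4.71,0.52) = (-4.5221,0.6761)
  v3: (1-0.711)·(-2.29,-3.24) + 0.711·(-1.5,-3.7) = (-1.7283,-3.5671)
  v4: (1-0.711)·(0.87,-4.41) + 0.711·(1.52,-5.96) = (1.3321,-5.5120)
Shoelace sum Σ(x_i·y_{i+1} − x_{i+1}·y_i):
  i=1: 3.3729·0.6761 − -4.5221·0.3222 = +3.7372 (running +3.7372)
  i=2: -4.5221·-3.5671 − -1.7283·0.6761 = +17.2992 (running +21.0364)
  i=3: -1.7283·-5.5120 − 1.3321·-3.5671 = +14.2784 (running +35.3148)
  i=4: 1.3321·0.3222 − 3.3729·-5.5120 = +19.0206 (running +54.3353)
Area = |Σ|/2 = |54.3353|/2 = 27.1677

Area at t=0.711: 27.1677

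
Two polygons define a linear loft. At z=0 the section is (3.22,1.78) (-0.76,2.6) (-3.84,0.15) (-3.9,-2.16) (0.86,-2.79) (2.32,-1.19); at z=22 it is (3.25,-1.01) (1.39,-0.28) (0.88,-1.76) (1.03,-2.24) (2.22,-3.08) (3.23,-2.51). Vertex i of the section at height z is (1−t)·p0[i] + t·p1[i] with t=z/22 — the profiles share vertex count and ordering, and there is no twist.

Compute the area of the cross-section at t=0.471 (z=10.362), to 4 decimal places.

Area at t=0.471: 14.2385

Cross-section at t=0.471: each vertex is (1-t)·p0[i] + t·p1[i].
  v1: (1-0.471)·(3.22,1.78) + 0.471·(3.25,-1.01) = (3.2341,0.4659)
  v2: (1-0.471)·(-0.76,2.6) + 0.471·(1.39,-0.28) = (0.2526,1.2435)
  v3: (1-0.471)·(-3.84,0.15) + 0.471·(0.88,-1.76) = (-1.6169,-0.7496)
  v4: (1-0.471)·(-3.9,-2.16) + 0.471·(1.03,-2.24) = (-1.5780,-2.1977)
  v5: (1-0.471)·(0.86,-2.79) + 0.471·(2.22,-3.08) = (1.5006,-2.9266)
  v6: (1-0.471)·(2.32,-1.19) + 0.471·(3.23,-2.51) = (2.7486,-1.8117)
Shoelace sum Σ(x_i·y_{i+1} − x_{i+1}·y_i):
  i=1: 3.2341·1.2435 − 0.2526·0.4659 = +3.9040 (running +3.9040)
  i=2: 0.2526·-0.7496 − -1.6169·1.2435 = +1.8212 (running +5.7252)
  i=3: -1.6169·-2.1977 − -1.5780·-0.7496 = +2.3705 (running +8.0957)
  i=4: -1.5780·-2.9266 − 1.5006·-2.1977 = +7.9158 (running +16.0116)
  i=5: 1.5006·-1.8117 − 2.7486·-2.9266 = +5.3255 (running +21.3370)
  i=6: 2.7486·0.4659 − 3.2341·-1.8117 = +7.1399 (running +28.4770)
Area = |Σ|/2 = |28.4770|/2 = 14.2385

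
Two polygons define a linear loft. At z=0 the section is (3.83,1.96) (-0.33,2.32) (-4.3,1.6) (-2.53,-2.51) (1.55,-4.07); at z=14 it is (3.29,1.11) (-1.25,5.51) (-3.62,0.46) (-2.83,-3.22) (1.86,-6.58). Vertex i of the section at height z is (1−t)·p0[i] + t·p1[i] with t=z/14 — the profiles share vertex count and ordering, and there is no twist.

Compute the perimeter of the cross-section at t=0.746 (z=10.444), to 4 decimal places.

Cross-section at t=0.746: each vertex is (1-t)·p0[i] + t·p1[i].
  v1: (1-0.746)·(3.83,1.96) + 0.746·(3.29,1.11) = (3.4272,1.3259)
  v2: (1-0.746)·(-0.33,2.32) + 0.746·(-1.25,5.51) = (-1.0163,4.6997)
  v3: (1-0.746)·(-4.3,1.6) + 0.746·(-3.62,0.46) = (-3.7927,0.7496)
  v4: (1-0.746)·(-2.53,-2.51) + 0.746·(-2.83,-3.22) = (-2.7538,-3.0397)
  v5: (1-0.746)·(1.55,-4.07) + 0.746·(1.86,-6.58) = (1.7813,-5.9425)
Perimeter = Σ |v_{i+1} − v_i|:
  edge 1→2: √(-4.4435² + 3.3738²) = 5.5792 (running 5.5792)
  edge 2→3: √(-2.7764² + -3.9502²) = 4.8283 (running 10.4075)
  edge 3→4: √(1.0389² + -3.7892²) = 3.9291 (running 14.3365)
  edge 4→5: √(4.5351² + -2.9028²) = 5.3845 (running 19.7210)
  edge 5→1: √(1.6459² + 7.2684²) = 7.4524 (running 27.1734)
Perimeter = 27.1734

Perimeter at t=0.746: 27.1734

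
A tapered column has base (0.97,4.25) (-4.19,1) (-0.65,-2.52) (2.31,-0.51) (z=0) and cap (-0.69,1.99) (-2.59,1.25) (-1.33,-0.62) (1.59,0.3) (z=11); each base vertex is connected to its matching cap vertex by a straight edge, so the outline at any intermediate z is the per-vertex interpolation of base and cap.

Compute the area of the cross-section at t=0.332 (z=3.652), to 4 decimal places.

Area at t=0.332: 16.2956

Cross-section at t=0.332: each vertex is (1-t)·p0[i] + t·p1[i].
  v1: (1-0.332)·(0.97,4.25) + 0.332·(-0.69,1.99) = (0.4189,3.4997)
  v2: (1-0.332)·(-4.19,1) + 0.332·(-2.59,1.25) = (-3.6588,1.0830)
  v3: (1-0.332)·(-0.65,-2.52) + 0.332·(-1.33,-0.62) = (-0.8758,-1.8892)
  v4: (1-0.332)·(2.31,-0.51) + 0.332·(1.59,0.3) = (2.0710,-0.2411)
Shoelace sum Σ(x_i·y_{i+1} − x_{i+1}·y_i):
  i=1: 0.4189·1.0830 − -3.6588·3.4997 = +13.2583 (running +13.2583)
  i=2: -3.6588·-1.8892 − -0.8758·1.0830 = +7.8607 (running +21.1189)
  i=3: -0.8758·-0.2411 − 2.0710·-1.8892 = +4.1236 (running +25.2425)
  i=4: 2.0710·3.4997 − 0.4189·-0.2411 = +7.3487 (running +32.5912)
Area = |Σ|/2 = |32.5912|/2 = 16.2956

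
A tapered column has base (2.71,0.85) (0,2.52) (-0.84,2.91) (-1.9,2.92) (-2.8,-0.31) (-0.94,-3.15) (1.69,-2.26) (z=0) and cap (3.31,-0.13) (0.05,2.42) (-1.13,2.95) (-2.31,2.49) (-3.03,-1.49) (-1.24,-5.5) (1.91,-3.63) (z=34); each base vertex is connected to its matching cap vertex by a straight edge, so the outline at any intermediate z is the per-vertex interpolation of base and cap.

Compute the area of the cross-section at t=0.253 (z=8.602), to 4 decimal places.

Cross-section at t=0.253: each vertex is (1-t)·p0[i] + t·p1[i].
  v1: (1-0.253)·(2.71,0.85) + 0.253·(3.31,-0.13) = (2.8618,0.6021)
  v2: (1-0.253)·(0,2.52) + 0.253·(0.05,2.42) = (0.0127,2.4947)
  v3: (1-0.253)·(-0.84,2.91) + 0.253·(-1.13,2.95) = (-0.9134,2.9201)
  v4: (1-0.253)·(-1.9,2.92) + 0.253·(-2.31,2.49) = (-2.0037,2.8112)
  v5: (1-0.253)·(-2.8,-0.31) + 0.253·(-3.03,-1.49) = (-2.8582,-0.6085)
  v6: (1-0.253)·(-0.94,-3.15) + 0.253·(-1.24,-5.5) = (-1.0159,-3.7446)
  v7: (1-0.253)·(1.69,-2.26) + 0.253·(1.91,-3.63) = (1.7457,-2.6066)
Shoelace sum Σ(x_i·y_{i+1} − x_{i+1}·y_i):
  i=1: 2.8618·2.4947 − 0.0127·0.6021 = +7.1317 (running +7.1317)
  i=2: 0.0127·2.9201 − -0.9134·2.4947 = +2.3155 (running +9.4472)
  i=3: -0.9134·2.8112 − -2.0037·2.9201 = +3.2835 (running +12.7307)
  i=4: -2.0037·-0.6085 − -2.8582·2.8112 = +9.2543 (running +21.9850)
  i=5: -2.8582·-3.7446 − -1.0159·-0.6085 = +10.0844 (running +32.0694)
  i=6: -1.0159·-2.6066 − 1.7457·-3.7446 = +9.1848 (running +41.2542)
  i=7: 1.7457·0.6021 − 2.8618·-2.6066 = +8.5106 (running +49.7648)
Area = |Σ|/2 = |49.7648|/2 = 24.8824

Area at t=0.253: 24.8824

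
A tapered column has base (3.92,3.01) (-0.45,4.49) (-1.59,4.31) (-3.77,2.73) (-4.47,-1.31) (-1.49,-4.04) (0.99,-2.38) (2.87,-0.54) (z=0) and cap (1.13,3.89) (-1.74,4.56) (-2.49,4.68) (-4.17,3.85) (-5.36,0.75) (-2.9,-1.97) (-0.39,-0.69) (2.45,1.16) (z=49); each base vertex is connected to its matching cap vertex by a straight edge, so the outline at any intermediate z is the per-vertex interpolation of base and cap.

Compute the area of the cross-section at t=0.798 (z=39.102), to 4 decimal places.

Cross-section at t=0.798: each vertex is (1-t)·p0[i] + t·p1[i].
  v1: (1-0.798)·(3.92,3.01) + 0.798·(1.13,3.89) = (1.6936,3.7122)
  v2: (1-0.798)·(-0.45,4.49) + 0.798·(-1.74,4.56) = (-1.4794,4.5459)
  v3: (1-0.798)·(-1.59,4.31) + 0.798·(-2.49,4.68) = (-2.3082,4.6053)
  v4: (1-0.798)·(-3.77,2.73) + 0.798·(-4.17,3.85) = (-4.0892,3.6238)
  v5: (1-0.798)·(-4.47,-1.31) + 0.798·(-5.36,0.75) = (-5.1802,0.3339)
  v6: (1-0.798)·(-1.49,-4.04) + 0.798·(-2.9,-1.97) = (-2.6152,-2.3881)
  v7: (1-0.798)·(0.99,-2.38) + 0.798·(-0.39,-0.69) = (-0.1112,-1.0314)
  v8: (1-0.798)·(2.87,-0.54) + 0.798·(2.45,1.16) = (2.5348,0.8166)
Shoelace sum Σ(x_i·y_{i+1} − x_{i+1}·y_i):
  i=1: 1.6936·4.5459 − -1.4794·3.7122 = +13.1907 (running +13.1907)
  i=2: -1.4794·4.6053 − -2.3082·4.5459 = +3.6796 (running +16.8704)
  i=3: -2.3082·3.6238 − -4.0892·4.6053 = +10.4675 (running +27.3378)
  i=4: -4.0892·0.3339 − -5.1802·3.6238 = +17.4066 (running +44.7444)
  i=5: -5.1802·-2.3881 − -2.6152·0.3339 = +13.2442 (running +57.9887)
  i=6: -2.6152·-1.0314 − -0.1112·-2.3881 = +2.4316 (running +60.4203)
  i=7: -0.1112·0.8166 − 2.5348·-1.0314 = +2.5235 (running +62.9438)
  i=8: 2.5348·3.7122 − 1.6936·0.8166 = +8.0270 (running +70.9708)
Area = |Σ|/2 = |70.9708|/2 = 35.4854

Area at t=0.798: 35.4854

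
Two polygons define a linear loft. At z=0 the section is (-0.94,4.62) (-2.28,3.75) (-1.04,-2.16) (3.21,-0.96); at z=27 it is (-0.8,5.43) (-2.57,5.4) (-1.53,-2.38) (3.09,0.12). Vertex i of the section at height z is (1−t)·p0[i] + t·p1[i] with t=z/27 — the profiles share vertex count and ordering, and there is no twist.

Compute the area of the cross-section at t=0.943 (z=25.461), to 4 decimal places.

Area at t=0.943: 23.7197

Cross-section at t=0.943: each vertex is (1-t)·p0[i] + t·p1[i].
  v1: (1-0.943)·(-0.94,4.62) + 0.943·(-0.8,5.43) = (-0.8080,5.3838)
  v2: (1-0.943)·(-2.28,3.75) + 0.943·(-2.57,5.4) = (-2.5535,5.3060)
  v3: (1-0.943)·(-1.04,-2.16) + 0.943·(-1.53,-2.38) = (-1.5021,-2.3675)
  v4: (1-0.943)·(3.21,-0.96) + 0.943·(3.09,0.12) = (3.0968,0.0584)
Shoelace sum Σ(x_i·y_{i+1} − x_{i+1}·y_i):
  i=1: -0.8080·5.3060 − -2.5535·5.3838 = +9.4603 (running +9.4603)
  i=2: -2.5535·-2.3675 − -1.5021·5.3060 = +14.0151 (running +23.4755)
  i=3: -1.5021·0.0584 − 3.0968·-2.3675 = +7.2439 (running +30.7194)
  i=4: 3.0968·5.3838 − -0.8080·0.0584 = +16.7201 (running +47.4394)
Area = |Σ|/2 = |47.4394|/2 = 23.7197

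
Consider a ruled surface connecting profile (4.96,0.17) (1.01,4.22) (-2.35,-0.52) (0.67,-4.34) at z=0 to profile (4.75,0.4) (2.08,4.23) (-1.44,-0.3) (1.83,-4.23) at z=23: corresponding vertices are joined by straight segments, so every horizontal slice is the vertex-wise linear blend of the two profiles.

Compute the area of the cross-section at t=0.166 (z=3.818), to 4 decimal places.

Cross-section at t=0.166: each vertex is (1-t)·p0[i] + t·p1[i].
  v1: (1-0.166)·(4.96,0.17) + 0.166·(4.75,0.4) = (4.9251,0.2082)
  v2: (1-0.166)·(1.01,4.22) + 0.166·(2.08,4.23) = (1.1876,4.2217)
  v3: (1-0.166)·(-2.35,-0.52) + 0.166·(-1.44,-0.3) = (-2.1989,-0.4835)
  v4: (1-0.166)·(0.67,-4.34) + 0.166·(1.83,-4.23) = (0.8626,-4.3217)
Shoelace sum Σ(x_i·y_{i+1} − x_{i+1}·y_i):
  i=1: 4.9251·4.2217 − 1.1876·0.2082 = +20.5450 (running +20.5450)
  i=2: 1.1876·-0.4835 − -2.1989·4.2217 = +8.7090 (running +29.2540)
  i=3: -2.1989·-4.3217 − 0.8626·-0.4835 = +9.9203 (running +39.1743)
  i=4: 0.8626·0.2082 − 4.9251·-4.3217 = +21.4647 (running +60.6390)
Area = |Σ|/2 = |60.6390|/2 = 30.3195

Area at t=0.166: 30.3195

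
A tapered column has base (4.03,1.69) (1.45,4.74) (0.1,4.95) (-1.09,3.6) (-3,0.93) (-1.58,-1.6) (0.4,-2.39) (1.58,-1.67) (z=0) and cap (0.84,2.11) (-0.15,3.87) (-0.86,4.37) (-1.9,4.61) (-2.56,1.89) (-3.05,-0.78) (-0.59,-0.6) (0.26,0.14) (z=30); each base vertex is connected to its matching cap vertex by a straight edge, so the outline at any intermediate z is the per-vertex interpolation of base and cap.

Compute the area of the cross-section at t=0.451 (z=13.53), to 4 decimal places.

Cross-section at t=0.451: each vertex is (1-t)·p0[i] + t·p1[i].
  v1: (1-0.451)·(4.03,1.69) + 0.451·(0.84,2.11) = (2.5913,1.8794)
  v2: (1-0.451)·(1.45,4.74) + 0.451·(-0.15,3.87) = (0.7284,4.3476)
  v3: (1-0.451)·(0.1,4.95) + 0.451·(-0.86,4.37) = (-0.3330,4.6884)
  v4: (1-0.451)·(-1.09,3.6) + 0.451·(-1.9,4.61) = (-1.4553,4.0555)
  v5: (1-0.451)·(-3,0.93) + 0.451·(-2.56,1.89) = (-2.8016,1.3630)
  v6: (1-0.451)·(-1.58,-1.6) + 0.451·(-3.05,-0.78) = (-2.2430,-1.2302)
  v7: (1-0.451)·(0.4,-2.39) + 0.451·(-0.59,-0.6) = (-0.0465,-1.5827)
  v8: (1-0.451)·(1.58,-1.67) + 0.451·(0.26,0.14) = (0.9847,-0.8537)
Shoelace sum Σ(x_i·y_{i+1} − x_{i+1}·y_i):
  i=1: 2.5913·4.3476 − 0.7284·1.8794 = +9.8971 (running +9.8971)
  i=2: 0.7284·4.6884 − -0.3330·4.3476 = +4.8626 (running +14.7597)
  i=3: -0.3330·4.0555 − -1.4553·4.6884 = +5.4728 (running +20.2325)
  i=4: -1.4553·1.3630 − -2.8016·4.0555 = +9.3782 (running +29.6107)
  i=5: -2.8016·-1.2302 − -2.2430·1.3630 = +6.5035 (running +36.1142)
  i=6: -2.2430·-1.5827 − -0.0465·-1.2302 = +3.4928 (running +39.6070)
  i=7: -0.0465·-0.8537 − 0.9847·-1.5827 = +1.5982 (running +41.2052)
  i=8: 0.9847·1.8794 − 2.5913·-0.8537 = +4.0628 (running +45.2680)
Area = |Σ|/2 = |45.2680|/2 = 22.6340

Area at t=0.451: 22.6340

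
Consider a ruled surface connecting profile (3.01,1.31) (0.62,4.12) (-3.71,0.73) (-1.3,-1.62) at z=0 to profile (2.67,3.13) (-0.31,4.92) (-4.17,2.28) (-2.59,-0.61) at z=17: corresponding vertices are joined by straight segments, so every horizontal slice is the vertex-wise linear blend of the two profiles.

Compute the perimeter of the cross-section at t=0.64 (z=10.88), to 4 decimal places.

Cross-section at t=0.64: each vertex is (1-t)·p0[i] + t·p1[i].
  v1: (1-0.64)·(3.01,1.31) + 0.64·(2.67,3.13) = (2.7924,2.4748)
  v2: (1-0.64)·(0.62,4.12) + 0.64·(-0.31,4.92) = (0.0248,4.6320)
  v3: (1-0.64)·(-3.71,0.73) + 0.64·(-4.17,2.28) = (-4.0044,1.7220)
  v4: (1-0.64)·(-1.3,-1.62) + 0.64·(-2.59,-0.61) = (-2.1256,-0.9736)
Perimeter = Σ |v_{i+1} − v_i|:
  edge 1→2: √(-2.7676² + 2.1572²) = 3.5090 (running 3.5090)
  edge 2→3: √(-4.0292² + -2.9100²) = 4.9702 (running 8.4792)
  edge 3→4: √(1.8788² + -2.6956²) = 3.2857 (running 11.7649)
  edge 4→1: √(4.9180² + 3.4484²) = 6.0065 (running 17.7714)
Perimeter = 17.7714

Perimeter at t=0.64: 17.7714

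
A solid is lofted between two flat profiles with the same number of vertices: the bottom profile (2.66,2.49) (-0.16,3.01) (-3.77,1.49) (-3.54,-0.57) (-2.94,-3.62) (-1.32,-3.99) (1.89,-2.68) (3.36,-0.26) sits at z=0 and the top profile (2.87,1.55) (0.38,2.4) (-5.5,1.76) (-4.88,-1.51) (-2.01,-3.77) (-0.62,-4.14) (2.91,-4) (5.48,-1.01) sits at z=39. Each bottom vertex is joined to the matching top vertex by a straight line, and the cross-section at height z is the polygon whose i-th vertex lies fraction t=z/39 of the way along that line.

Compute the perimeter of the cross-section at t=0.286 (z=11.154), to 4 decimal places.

Cross-section at t=0.286: each vertex is (1-t)·p0[i] + t·p1[i].
  v1: (1-0.286)·(2.66,2.49) + 0.286·(2.87,1.55) = (2.7201,2.2212)
  v2: (1-0.286)·(-0.16,3.01) + 0.286·(0.38,2.4) = (-0.0056,2.8355)
  v3: (1-0.286)·(-3.77,1.49) + 0.286·(-5.5,1.76) = (-4.2648,1.5672)
  v4: (1-0.286)·(-3.54,-0.57) + 0.286·(-4.88,-1.51) = (-3.9232,-0.8388)
  v5: (1-0.286)·(-2.94,-3.62) + 0.286·(-2.01,-3.77) = (-2.6740,-3.6629)
  v6: (1-0.286)·(-1.32,-3.99) + 0.286·(-0.62,-4.14) = (-1.1198,-4.0329)
  v7: (1-0.286)·(1.89,-2.68) + 0.286·(2.91,-4) = (2.1817,-3.0575)
  v8: (1-0.286)·(3.36,-0.26) + 0.286·(5.48,-1.01) = (3.9663,-0.4745)
Perimeter = Σ |v_{i+1} − v_i|:
  edge 1→2: √(-2.7256² + 0.6144²) = 2.7940 (running 2.7940)
  edge 2→3: √(-4.2592² + -1.2683²) = 4.4441 (running 7.2381)
  edge 3→4: √(0.3415² + -2.4061²) = 2.4302 (running 9.6682)
  edge 4→5: √(1.2492² + -2.8241²) = 3.0880 (running 12.7563)
  edge 5→6: √(1.5542² + -0.3700²) = 1.5977 (running 14.3539)
  edge 6→7: √(3.3015² + 0.9754²) = 3.4426 (running 17.7965)
  edge 7→8: √(1.7846² + 2.5830²) = 3.1396 (running 20.9360)
  edge 8→1: √(-1.2463² + 2.6957²) = 2.9698 (running 23.9059)
Perimeter = 23.9059

Perimeter at t=0.286: 23.9059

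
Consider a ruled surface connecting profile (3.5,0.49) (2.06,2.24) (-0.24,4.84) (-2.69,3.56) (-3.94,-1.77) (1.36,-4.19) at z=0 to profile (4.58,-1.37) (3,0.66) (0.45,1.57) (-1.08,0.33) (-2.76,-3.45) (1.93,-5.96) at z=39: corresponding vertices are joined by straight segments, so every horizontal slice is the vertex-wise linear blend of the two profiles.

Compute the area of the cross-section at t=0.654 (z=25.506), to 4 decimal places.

Area at t=0.654: 35.5743

Cross-section at t=0.654: each vertex is (1-t)·p0[i] + t·p1[i].
  v1: (1-0.654)·(3.5,0.49) + 0.654·(4.58,-1.37) = (4.2063,-0.7264)
  v2: (1-0.654)·(2.06,2.24) + 0.654·(3,0.66) = (2.6748,1.2067)
  v3: (1-0.654)·(-0.24,4.84) + 0.654·(0.45,1.57) = (0.2113,2.7014)
  v4: (1-0.654)·(-2.69,3.56) + 0.654·(-1.08,0.33) = (-1.6371,1.4476)
  v5: (1-0.654)·(-3.94,-1.77) + 0.654·(-2.76,-3.45) = (-3.1683,-2.8687)
  v6: (1-0.654)·(1.36,-4.19) + 0.654·(1.93,-5.96) = (1.7328,-5.3476)
Shoelace sum Σ(x_i·y_{i+1} − x_{i+1}·y_i):
  i=1: 4.2063·1.2067 − 2.6748·-0.7264 = +7.0187 (running +7.0187)
  i=2: 2.6748·2.7014 − 0.2113·1.2067 = +6.9707 (running +13.9895)
  i=3: 0.2113·1.4476 − -1.6371·2.7014 = +4.7282 (running +18.7177)
  i=4: -1.6371·-2.8687 − -3.1683·1.4476 = +9.2826 (running +28.0003)
  i=5: -3.1683·-5.3476 − 1.7328·-2.8687 = +21.9135 (running +49.9138)
  i=6: 1.7328·-0.7264 − 4.2063·-5.3476 = +21.2349 (running +71.1486)
Area = |Σ|/2 = |71.1486|/2 = 35.5743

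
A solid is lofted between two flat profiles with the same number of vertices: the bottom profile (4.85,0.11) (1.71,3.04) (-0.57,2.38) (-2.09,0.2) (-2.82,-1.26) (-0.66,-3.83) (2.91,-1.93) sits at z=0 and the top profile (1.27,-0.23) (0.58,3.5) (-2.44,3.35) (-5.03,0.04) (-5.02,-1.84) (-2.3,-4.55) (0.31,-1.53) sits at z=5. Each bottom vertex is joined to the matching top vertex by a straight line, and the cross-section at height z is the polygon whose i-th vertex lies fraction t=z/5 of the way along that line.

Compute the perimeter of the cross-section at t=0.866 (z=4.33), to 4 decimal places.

Perimeter at t=0.866: 22.0282

Cross-section at t=0.866: each vertex is (1-t)·p0[i] + t·p1[i].
  v1: (1-0.866)·(4.85,0.11) + 0.866·(1.27,-0.23) = (1.7497,-0.1844)
  v2: (1-0.866)·(1.71,3.04) + 0.866·(0.58,3.5) = (0.7314,3.4384)
  v3: (1-0.866)·(-0.57,2.38) + 0.866·(-2.44,3.35) = (-2.1894,3.2200)
  v4: (1-0.866)·(-2.09,0.2) + 0.866·(-5.03,0.04) = (-4.6360,0.0614)
  v5: (1-0.866)·(-2.82,-1.26) + 0.866·(-5.02,-1.84) = (-4.7252,-1.7623)
  v6: (1-0.866)·(-0.66,-3.83) + 0.866·(-2.3,-4.55) = (-2.0802,-4.4535)
  v7: (1-0.866)·(2.91,-1.93) + 0.866·(0.31,-1.53) = (0.6584,-1.5836)
Perimeter = Σ |v_{i+1} − v_i|:
  edge 1→2: √(-1.0183² + 3.6228²) = 3.7632 (running 3.7632)
  edge 2→3: √(-2.9208² + -0.2183²) = 2.9290 (running 6.6922)
  edge 3→4: √(-2.4466² + -3.1586²) = 3.9953 (running 10.6875)
  edge 4→5: √(-0.0892² + -1.8237²) = 1.8259 (running 12.5134)
  edge 5→6: √(2.6450² + -2.6912²) = 3.7734 (running 16.2868)
  edge 6→7: √(2.7386² + 2.8699²) = 3.9669 (running 20.2537)
  edge 7→1: √(1.0913² + 1.3992²) = 1.7744 (running 22.0282)
Perimeter = 22.0282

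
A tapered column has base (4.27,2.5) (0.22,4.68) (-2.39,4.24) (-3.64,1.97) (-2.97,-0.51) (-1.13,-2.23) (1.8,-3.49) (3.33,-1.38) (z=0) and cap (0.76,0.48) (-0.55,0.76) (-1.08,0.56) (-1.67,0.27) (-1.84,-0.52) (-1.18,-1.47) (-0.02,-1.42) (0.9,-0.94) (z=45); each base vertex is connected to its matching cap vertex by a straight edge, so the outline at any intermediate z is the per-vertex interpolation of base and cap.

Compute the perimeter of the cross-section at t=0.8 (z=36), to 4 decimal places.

Cross-section at t=0.8: each vertex is (1-t)·p0[i] + t·p1[i].
  v1: (1-0.8)·(4.27,2.5) + 0.8·(0.76,0.48) = (1.4620,0.8840)
  v2: (1-0.8)·(0.22,4.68) + 0.8·(-0.55,0.76) = (-0.3960,1.5440)
  v3: (1-0.8)·(-2.39,4.24) + 0.8·(-1.08,0.56) = (-1.3420,1.2960)
  v4: (1-0.8)·(-3.64,1.97) + 0.8·(-1.67,0.27) = (-2.0640,0.6100)
  v5: (1-0.8)·(-2.97,-0.51) + 0.8·(-1.84,-0.52) = (-2.0660,-0.5180)
  v6: (1-0.8)·(-1.13,-2.23) + 0.8·(-1.18,-1.47) = (-1.1700,-1.6220)
  v7: (1-0.8)·(1.8,-3.49) + 0.8·(-0.02,-1.42) = (0.3440,-1.8340)
  v8: (1-0.8)·(3.33,-1.38) + 0.8·(0.9,-0.94) = (1.3860,-1.0280)
Perimeter = Σ |v_{i+1} − v_i|:
  edge 1→2: √(-1.8580² + 0.6600²) = 1.9717 (running 1.9717)
  edge 2→3: √(-0.9460² + -0.2480²) = 0.9780 (running 2.9497)
  edge 3→4: √(-0.7220² + -0.6860²) = 0.9959 (running 3.9456)
  edge 4→5: √(-0.0020² + -1.1280²) = 1.1280 (running 5.0736)
  edge 5→6: √(0.8960² + -1.1040²) = 1.4218 (running 6.4955)
  edge 6→7: √(1.5140² + -0.2120²) = 1.5288 (running 8.0243)
  edge 7→8: √(1.0420² + 0.8060²) = 1.3173 (running 9.3416)
  edge 8→1: √(0.0760² + 1.9120²) = 1.9135 (running 11.2551)
Perimeter = 11.2551

Perimeter at t=0.8: 11.2551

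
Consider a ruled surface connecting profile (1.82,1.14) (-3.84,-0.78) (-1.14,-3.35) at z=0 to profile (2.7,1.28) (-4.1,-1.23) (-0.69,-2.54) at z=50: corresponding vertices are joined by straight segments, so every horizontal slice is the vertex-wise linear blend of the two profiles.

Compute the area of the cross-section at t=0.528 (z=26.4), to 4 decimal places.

Cross-section at t=0.528: each vertex is (1-t)·p0[i] + t·p1[i].
  v1: (1-0.528)·(1.82,1.14) + 0.528·(2.7,1.28) = (2.2846,1.2139)
  v2: (1-0.528)·(-3.84,-0.78) + 0.528·(-4.1,-1.23) = (-3.9773,-1.0176)
  v3: (1-0.528)·(-1.14,-3.35) + 0.528·(-0.69,-2.54) = (-0.9024,-2.9223)
Shoelace sum Σ(x_i·y_{i+1} − x_{i+1}·y_i):
  i=1: 2.2846·-1.0176 − -3.9773·1.2139 = +2.5033 (running +2.5033)
  i=2: -3.9773·-2.9223 − -0.9024·-1.0176 = +10.7046 (running +13.2079)
  i=3: -0.9024·1.2139 − 2.2846·-2.9223 = +5.5810 (running +18.7889)
Area = |Σ|/2 = |18.7889|/2 = 9.3944

Area at t=0.528: 9.3944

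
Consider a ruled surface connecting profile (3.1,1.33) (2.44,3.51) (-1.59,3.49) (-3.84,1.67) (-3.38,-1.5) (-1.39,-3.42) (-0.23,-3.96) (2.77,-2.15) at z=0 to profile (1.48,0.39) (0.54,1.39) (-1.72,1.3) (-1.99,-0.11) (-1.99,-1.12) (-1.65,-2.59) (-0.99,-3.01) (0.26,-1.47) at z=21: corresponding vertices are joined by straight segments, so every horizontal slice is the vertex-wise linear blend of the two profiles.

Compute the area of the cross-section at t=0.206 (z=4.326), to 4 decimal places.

Area at t=0.206: 32.1382

Cross-section at t=0.206: each vertex is (1-t)·p0[i] + t·p1[i].
  v1: (1-0.206)·(3.1,1.33) + 0.206·(1.48,0.39) = (2.7663,1.1364)
  v2: (1-0.206)·(2.44,3.51) + 0.206·(0.54,1.39) = (2.0486,3.0733)
  v3: (1-0.206)·(-1.59,3.49) + 0.206·(-1.72,1.3) = (-1.6168,3.0389)
  v4: (1-0.206)·(-3.84,1.67) + 0.206·(-1.99,-0.11) = (-3.4589,1.3033)
  v5: (1-0.206)·(-3.38,-1.5) + 0.206·(-1.99,-1.12) = (-3.0937,-1.4217)
  v6: (1-0.206)·(-1.39,-3.42) + 0.206·(-1.65,-2.59) = (-1.4436,-3.2490)
  v7: (1-0.206)·(-0.23,-3.96) + 0.206·(-0.99,-3.01) = (-0.3866,-3.7643)
  v8: (1-0.206)·(2.77,-2.15) + 0.206·(0.26,-1.47) = (2.2529,-2.0099)
Shoelace sum Σ(x_i·y_{i+1} − x_{i+1}·y_i):
  i=1: 2.7663·3.0733 − 2.0486·1.1364 = +6.1736 (running +6.1736)
  i=2: 2.0486·3.0389 − -1.6168·3.0733 = +11.1942 (running +17.3678)
  i=3: -1.6168·1.3033 − -3.4589·3.0389 = +8.4039 (running +25.7718)
  i=4: -3.4589·-1.4217 − -3.0937·1.3033 = +8.9496 (running +34.7214)
  i=5: -3.0937·-3.2490 − -1.4436·-1.4217 = +7.9990 (running +42.7204)
  i=6: -1.4436·-3.7643 − -0.3866·-3.2490 = +4.1781 (running +46.8985)
  i=7: -0.3866·-2.0099 − 2.2529·-3.7643 = +9.2577 (running +56.1562)
  i=8: 2.2529·1.1364 − 2.7663·-2.0099 = +8.1202 (running +64.2763)
Area = |Σ|/2 = |64.2763|/2 = 32.1382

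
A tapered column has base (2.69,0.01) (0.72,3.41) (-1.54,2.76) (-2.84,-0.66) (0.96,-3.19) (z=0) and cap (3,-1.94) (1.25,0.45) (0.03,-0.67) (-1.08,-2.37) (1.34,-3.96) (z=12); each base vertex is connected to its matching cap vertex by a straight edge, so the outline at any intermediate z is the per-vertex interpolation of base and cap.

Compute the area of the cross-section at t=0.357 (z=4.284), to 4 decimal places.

Area at t=0.357: 16.7818

Cross-section at t=0.357: each vertex is (1-t)·p0[i] + t·p1[i].
  v1: (1-0.357)·(2.69,0.01) + 0.357·(3,-1.94) = (2.8007,-0.6861)
  v2: (1-0.357)·(0.72,3.41) + 0.357·(1.25,0.45) = (0.9092,2.3533)
  v3: (1-0.357)·(-1.54,2.76) + 0.357·(0.03,-0.67) = (-0.9795,1.5355)
  v4: (1-0.357)·(-2.84,-0.66) + 0.357·(-1.08,-2.37) = (-2.2117,-1.2705)
  v5: (1-0.357)·(0.96,-3.19) + 0.357·(1.34,-3.96) = (1.0957,-3.4649)
Shoelace sum Σ(x_i·y_{i+1} − x_{i+1}·y_i):
  i=1: 2.8007·2.3533 − 0.9092·-0.6861 = +7.2146 (running +7.2146)
  i=2: 0.9092·1.5355 − -0.9795·2.3533 = +3.7011 (running +10.9158)
  i=3: -0.9795·-1.2705 − -2.2117·1.5355 = +4.6405 (running +15.5562)
  i=4: -2.2117·-3.4649 − 1.0957·-1.2705 = +9.0552 (running +24.6114)
  i=5: 1.0957·-0.6861 − 2.8007·-3.4649 = +8.9522 (running +33.5637)
Area = |Σ|/2 = |33.5637|/2 = 16.7818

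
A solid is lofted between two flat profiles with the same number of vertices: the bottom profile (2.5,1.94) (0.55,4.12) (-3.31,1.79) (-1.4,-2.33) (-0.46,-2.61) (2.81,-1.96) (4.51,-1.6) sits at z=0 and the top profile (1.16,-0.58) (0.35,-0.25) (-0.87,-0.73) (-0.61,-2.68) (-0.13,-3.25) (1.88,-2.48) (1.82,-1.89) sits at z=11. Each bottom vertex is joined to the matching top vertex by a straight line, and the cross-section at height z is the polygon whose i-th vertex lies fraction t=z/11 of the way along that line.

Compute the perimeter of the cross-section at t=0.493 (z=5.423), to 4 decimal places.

Perimeter at t=0.493: 15.3616

Cross-section at t=0.493: each vertex is (1-t)·p0[i] + t·p1[i].
  v1: (1-0.493)·(2.5,1.94) + 0.493·(1.16,-0.58) = (1.8394,0.6976)
  v2: (1-0.493)·(0.55,4.12) + 0.493·(0.35,-0.25) = (0.4514,1.9656)
  v3: (1-0.493)·(-3.31,1.79) + 0.493·(-0.87,-0.73) = (-2.1071,0.5476)
  v4: (1-0.493)·(-1.4,-2.33) + 0.493·(-0.61,-2.68) = (-1.0105,-2.5026)
  v5: (1-0.493)·(-0.46,-2.61) + 0.493·(-0.13,-3.25) = (-0.2973,-2.9255)
  v6: (1-0.493)·(2.81,-1.96) + 0.493·(1.88,-2.48) = (2.3515,-2.2164)
  v7: (1-0.493)·(4.51,-1.6) + 0.493·(1.82,-1.89) = (3.1838,-1.7430)
Perimeter = Σ |v_{i+1} − v_i|:
  edge 1→2: √(-1.3880² + 1.2680²) = 1.8799 (running 1.8799)
  edge 2→3: √(-2.5585² + -1.4180²) = 2.9251 (running 4.8051)
  edge 3→4: √(1.0965² + -3.0502²) = 3.2413 (running 8.0464)
  edge 4→5: √(0.7132² + -0.4230²) = 0.8292 (running 8.8756)
  edge 5→6: √(2.6488² + 0.7092²) = 2.7421 (running 11.6177)
  edge 6→7: √(0.8323² + 0.4734²) = 0.9575 (running 12.5752)
  edge 7→1: √(-1.3444² + 2.4406²) = 2.7864 (running 15.3616)
Perimeter = 15.3616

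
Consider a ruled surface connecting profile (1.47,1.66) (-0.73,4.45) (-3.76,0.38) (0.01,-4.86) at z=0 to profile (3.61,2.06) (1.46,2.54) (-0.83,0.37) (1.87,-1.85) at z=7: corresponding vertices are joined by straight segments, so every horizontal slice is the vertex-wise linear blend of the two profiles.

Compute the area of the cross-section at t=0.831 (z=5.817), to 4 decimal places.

Area at t=0.831: 12.3177

Cross-section at t=0.831: each vertex is (1-t)·p0[i] + t·p1[i].
  v1: (1-0.831)·(1.47,1.66) + 0.831·(3.61,2.06) = (3.2483,1.9924)
  v2: (1-0.831)·(-0.73,4.45) + 0.831·(1.46,2.54) = (1.0899,2.8628)
  v3: (1-0.831)·(-3.76,0.38) + 0.831·(-0.83,0.37) = (-1.3252,0.3717)
  v4: (1-0.831)·(0.01,-4.86) + 0.831·(1.87,-1.85) = (1.5557,-2.3587)
Shoelace sum Σ(x_i·y_{i+1} − x_{i+1}·y_i):
  i=1: 3.2483·2.8628 − 1.0899·1.9924 = +7.1278 (running +7.1278)
  i=2: 1.0899·0.3717 − -1.3252·2.8628 = +4.1988 (running +11.3266)
  i=3: -1.3252·-2.3587 − 1.5557·0.3717 = +2.5474 (running +13.8740)
  i=4: 1.5557·1.9924 − 3.2483·-2.3587 = +10.7613 (running +24.6354)
Area = |Σ|/2 = |24.6354|/2 = 12.3177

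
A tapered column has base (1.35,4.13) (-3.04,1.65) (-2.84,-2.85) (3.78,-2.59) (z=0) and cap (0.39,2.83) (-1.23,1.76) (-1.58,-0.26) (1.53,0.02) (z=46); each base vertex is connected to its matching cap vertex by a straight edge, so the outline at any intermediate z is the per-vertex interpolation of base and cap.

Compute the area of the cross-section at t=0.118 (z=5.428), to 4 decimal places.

Area at t=0.118: 28.4226

Cross-section at t=0.118: each vertex is (1-t)·p0[i] + t·p1[i].
  v1: (1-0.118)·(1.35,4.13) + 0.118·(0.39,2.83) = (1.2367,3.9766)
  v2: (1-0.118)·(-3.04,1.65) + 0.118·(-1.23,1.76) = (-2.8264,1.6630)
  v3: (1-0.118)·(-2.84,-2.85) + 0.118·(-1.58,-0.26) = (-2.6913,-2.5444)
  v4: (1-0.118)·(3.78,-2.59) + 0.118·(1.53,0.02) = (3.5145,-2.2820)
Shoelace sum Σ(x_i·y_{i+1} − x_{i+1}·y_i):
  i=1: 1.2367·1.6630 − -2.8264·3.9766 = +13.2962 (running +13.2962)
  i=2: -2.8264·-2.5444 − -2.6913·1.6630 = +11.6671 (running +24.9633)
  i=3: -2.6913·-2.2820 − 3.5145·-2.5444 = +15.0839 (running +40.0471)
  i=4: 3.5145·3.9766 − 1.2367·-2.2820 = +16.7980 (running +56.8451)
Area = |Σ|/2 = |56.8451|/2 = 28.4226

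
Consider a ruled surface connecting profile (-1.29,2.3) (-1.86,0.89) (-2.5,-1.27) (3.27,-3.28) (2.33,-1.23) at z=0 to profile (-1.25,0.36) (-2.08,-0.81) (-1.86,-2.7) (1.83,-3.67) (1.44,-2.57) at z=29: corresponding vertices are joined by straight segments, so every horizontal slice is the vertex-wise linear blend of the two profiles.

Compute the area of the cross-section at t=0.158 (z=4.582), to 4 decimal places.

Area at t=0.158: 12.6578

Cross-section at t=0.158: each vertex is (1-t)·p0[i] + t·p1[i].
  v1: (1-0.158)·(-1.29,2.3) + 0.158·(-1.25,0.36) = (-1.2837,1.9935)
  v2: (1-0.158)·(-1.86,0.89) + 0.158·(-2.08,-0.81) = (-1.8948,0.6214)
  v3: (1-0.158)·(-2.5,-1.27) + 0.158·(-1.86,-2.7) = (-2.3989,-1.4959)
  v4: (1-0.158)·(3.27,-3.28) + 0.158·(1.83,-3.67) = (3.0425,-3.3416)
  v5: (1-0.158)·(2.33,-1.23) + 0.158·(1.44,-2.57) = (2.1894,-1.4417)
Shoelace sum Σ(x_i·y_{i+1} − x_{i+1}·y_i):
  i=1: -1.2837·0.6214 − -1.8948·1.9935 = +2.9795 (running +2.9795)
  i=2: -1.8948·-1.4959 − -2.3989·0.6214 = +4.3251 (running +7.3046)
  i=3: -2.3989·-3.3416 − 3.0425·-1.4959 = +12.5675 (running +19.8721)
  i=4: 3.0425·-1.4417 − 2.1894·-3.3416 = +2.9297 (running +22.8018)
  i=5: 2.1894·1.9935 − -1.2837·-1.4417 = +2.5138 (running +25.3156)
Area = |Σ|/2 = |25.3156|/2 = 12.6578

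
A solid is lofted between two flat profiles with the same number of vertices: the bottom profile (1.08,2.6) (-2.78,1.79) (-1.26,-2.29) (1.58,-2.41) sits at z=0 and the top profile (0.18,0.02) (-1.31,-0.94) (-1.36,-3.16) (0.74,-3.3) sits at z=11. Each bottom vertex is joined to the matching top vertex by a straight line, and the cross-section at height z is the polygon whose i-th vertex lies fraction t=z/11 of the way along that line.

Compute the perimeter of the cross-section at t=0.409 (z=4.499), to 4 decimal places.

Perimeter at t=0.409: 13.3436

Cross-section at t=0.409: each vertex is (1-t)·p0[i] + t·p1[i].
  v1: (1-0.409)·(1.08,2.6) + 0.409·(0.18,0.02) = (0.7119,1.5448)
  v2: (1-0.409)·(-2.78,1.79) + 0.409·(-1.31,-0.94) = (-2.1788,0.6734)
  v3: (1-0.409)·(-1.26,-2.29) + 0.409·(-1.36,-3.16) = (-1.3009,-2.6458)
  v4: (1-0.409)·(1.58,-2.41) + 0.409·(0.74,-3.3) = (1.2364,-2.7740)
Perimeter = Σ |v_{i+1} − v_i|:
  edge 1→2: √(-2.8907² + -0.8714²) = 3.0191 (running 3.0191)
  edge 2→3: √(0.8779² + -3.3193²) = 3.4334 (running 6.4525)
  edge 3→4: √(2.5373² + -0.1282²) = 2.5406 (running 8.9931)
  edge 4→1: √(-0.5245² + 4.3188²) = 4.3505 (running 13.3436)
Perimeter = 13.3436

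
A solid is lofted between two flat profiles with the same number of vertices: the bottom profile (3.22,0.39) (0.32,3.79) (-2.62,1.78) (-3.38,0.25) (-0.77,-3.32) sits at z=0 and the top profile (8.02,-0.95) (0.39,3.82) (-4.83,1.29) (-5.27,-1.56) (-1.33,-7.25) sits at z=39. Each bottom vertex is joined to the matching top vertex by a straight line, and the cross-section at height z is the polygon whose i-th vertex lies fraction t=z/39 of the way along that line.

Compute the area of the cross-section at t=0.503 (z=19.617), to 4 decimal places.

Cross-section at t=0.503: each vertex is (1-t)·p0[i] + t·p1[i].
  v1: (1-0.503)·(3.22,0.39) + 0.503·(8.02,-0.95) = (5.6344,-0.2840)
  v2: (1-0.503)·(0.32,3.79) + 0.503·(0.39,3.82) = (0.3552,3.8051)
  v3: (1-0.503)·(-2.62,1.78) + 0.503·(-4.83,1.29) = (-3.7316,1.5335)
  v4: (1-0.503)·(-3.38,0.25) + 0.503·(-5.27,-1.56) = (-4.3307,-0.6604)
  v5: (1-0.503)·(-0.77,-3.32) + 0.503·(-1.33,-7.25) = (-1.0517,-5.2968)
Shoelace sum Σ(x_i·y_{i+1} − x_{i+1}·y_i):
  i=1: 5.6344·3.8051 − 0.3552·-0.2840 = +21.5403 (running +21.5403)
  i=2: 0.3552·1.5335 − -3.7316·3.8051 = +14.7439 (running +36.2842)
  i=3: -3.7316·-0.6604 − -4.3307·1.5335 = +9.1057 (running +45.3899)
  i=4: -4.3307·-5.2968 − -1.0517·-0.6604 = +22.2441 (running +67.6340)
  i=5: -1.0517·-0.2840 − 5.6344·-5.2968 = +30.1429 (running +97.7769)
Area = |Σ|/2 = |97.7769|/2 = 48.8885

Area at t=0.503: 48.8885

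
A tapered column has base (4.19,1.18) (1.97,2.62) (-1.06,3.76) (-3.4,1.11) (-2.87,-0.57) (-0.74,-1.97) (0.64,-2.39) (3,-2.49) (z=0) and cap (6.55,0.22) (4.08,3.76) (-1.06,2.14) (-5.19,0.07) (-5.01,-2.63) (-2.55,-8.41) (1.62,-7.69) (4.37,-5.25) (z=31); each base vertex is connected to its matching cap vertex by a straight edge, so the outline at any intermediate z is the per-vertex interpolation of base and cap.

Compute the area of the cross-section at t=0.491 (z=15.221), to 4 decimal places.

Cross-section at t=0.491: each vertex is (1-t)·p0[i] + t·p1[i].
  v1: (1-0.491)·(4.19,1.18) + 0.491·(6.55,0.22) = (5.3488,0.7086)
  v2: (1-0.491)·(1.97,2.62) + 0.491·(4.08,3.76) = (3.0060,3.1797)
  v3: (1-0.491)·(-1.06,3.76) + 0.491·(-1.06,2.14) = (-1.0600,2.9646)
  v4: (1-0.491)·(-3.4,1.11) + 0.491·(-5.19,0.07) = (-4.2789,0.5994)
  v5: (1-0.491)·(-2.87,-0.57) + 0.491·(-5.01,-2.63) = (-3.9207,-1.5815)
  v6: (1-0.491)·(-0.74,-1.97) + 0.491·(-2.55,-8.41) = (-1.6287,-5.1320)
  v7: (1-0.491)·(0.64,-2.39) + 0.491·(1.62,-7.69) = (1.1212,-4.9923)
  v8: (1-0.491)·(3,-2.49) + 0.491·(4.37,-5.25) = (3.6727,-3.8452)
Shoelace sum Σ(x_i·y_{i+1} − x_{i+1}·y_i):
  i=1: 5.3488·3.1797 − 3.0060·0.7086 = +14.8775 (running +14.8775)
  i=2: 3.0060·2.9646 − -1.0600·3.1797 = +12.2821 (running +27.1596)
  i=3: -1.0600·0.5994 − -4.2789·2.9646 = +12.0498 (running +39.2094)
  i=4: -4.2789·-1.5815 − -3.9207·0.5994 = +9.1168 (running +48.3262)
  i=5: -3.9207·-5.1320 − -1.6287·-1.5815 = +17.5457 (running +65.8718)
  i=6: -1.6287·-4.9923 − 1.1212·-5.1320 = +13.8849 (running +79.7568)
  i=7: 1.1212·-3.8452 − 3.6727·-4.9923 = +14.0240 (running +93.7807)
  i=8: 3.6727·0.7086 − 5.3488·-3.8452 = +23.1694 (running +116.9502)
Area = |Σ|/2 = |116.9502|/2 = 58.4751

Area at t=0.491: 58.4751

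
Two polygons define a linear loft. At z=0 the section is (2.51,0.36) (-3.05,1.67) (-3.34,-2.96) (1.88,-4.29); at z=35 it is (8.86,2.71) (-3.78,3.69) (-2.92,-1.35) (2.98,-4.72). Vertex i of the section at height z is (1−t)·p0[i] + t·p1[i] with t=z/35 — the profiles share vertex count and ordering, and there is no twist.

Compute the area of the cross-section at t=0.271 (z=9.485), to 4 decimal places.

Area at t=0.271: 34.2486

Cross-section at t=0.271: each vertex is (1-t)·p0[i] + t·p1[i].
  v1: (1-0.271)·(2.51,0.36) + 0.271·(8.86,2.71) = (4.2309,0.9969)
  v2: (1-0.271)·(-3.05,1.67) + 0.271·(-3.78,3.69) = (-3.2478,2.2174)
  v3: (1-0.271)·(-3.34,-2.96) + 0.271·(-2.92,-1.35) = (-3.2262,-2.5237)
  v4: (1-0.271)·(1.88,-4.29) + 0.271·(2.98,-4.72) = (2.1781,-4.4065)
Shoelace sum Σ(x_i·y_{i+1} − x_{i+1}·y_i):
  i=1: 4.2309·2.2174 − -3.2478·0.9969 = +12.6192 (running +12.6192)
  i=2: -3.2478·-2.5237 − -3.2262·2.2174 = +15.3503 (running +27.9695)
  i=3: -3.2262·-4.4065 − 2.1781·-2.5237 = +19.7131 (running +47.6826)
  i=4: 2.1781·0.9969 − 4.2309·-4.4065 = +20.8146 (running +68.4972)
Area = |Σ|/2 = |68.4972|/2 = 34.2486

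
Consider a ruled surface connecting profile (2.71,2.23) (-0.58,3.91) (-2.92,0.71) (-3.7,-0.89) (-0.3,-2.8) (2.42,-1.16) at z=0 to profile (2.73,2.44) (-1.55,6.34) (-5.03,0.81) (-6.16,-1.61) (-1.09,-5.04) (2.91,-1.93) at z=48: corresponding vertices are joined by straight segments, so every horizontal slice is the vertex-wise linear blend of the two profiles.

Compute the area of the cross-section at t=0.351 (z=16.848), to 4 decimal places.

Cross-section at t=0.351: each vertex is (1-t)·p0[i] + t·p1[i].
  v1: (1-0.351)·(2.71,2.23) + 0.351·(2.73,2.44) = (2.7170,2.3037)
  v2: (1-0.351)·(-0.58,3.91) + 0.351·(-1.55,6.34) = (-0.9205,4.7629)
  v3: (1-0.351)·(-2.92,0.71) + 0.351·(-5.03,0.81) = (-3.6606,0.7451)
  v4: (1-0.351)·(-3.7,-0.89) + 0.351·(-6.16,-1.61) = (-4.5635,-1.1427)
  v5: (1-0.351)·(-0.3,-2.8) + 0.351·(-1.09,-5.04) = (-0.5773,-3.5862)
  v6: (1-0.351)·(2.42,-1.16) + 0.351·(2.91,-1.93) = (2.5920,-1.4303)
Shoelace sum Σ(x_i·y_{i+1} − x_{i+1}·y_i):
  i=1: 2.7170·4.7629 − -0.9205·2.3037 = +15.0615 (running +15.0615)
  i=2: -0.9205·0.7451 − -3.6606·4.7629 = +16.7494 (running +31.8109)
  i=3: -3.6606·-1.1427 − -4.5635·0.7451 = +7.5833 (running +39.3941)
  i=4: -4.5635·-3.5862 − -0.5773·-1.1427 = +15.7060 (running +55.1001)
  i=5: -0.5773·-1.4303 − 2.5920·-3.5862 = +10.1212 (running +65.2213)
  i=6: 2.5920·2.3037 − 2.7170·-1.4303 = +9.8573 (running +75.0786)
Area = |Σ|/2 = |75.0786|/2 = 37.5393

Area at t=0.351: 37.5393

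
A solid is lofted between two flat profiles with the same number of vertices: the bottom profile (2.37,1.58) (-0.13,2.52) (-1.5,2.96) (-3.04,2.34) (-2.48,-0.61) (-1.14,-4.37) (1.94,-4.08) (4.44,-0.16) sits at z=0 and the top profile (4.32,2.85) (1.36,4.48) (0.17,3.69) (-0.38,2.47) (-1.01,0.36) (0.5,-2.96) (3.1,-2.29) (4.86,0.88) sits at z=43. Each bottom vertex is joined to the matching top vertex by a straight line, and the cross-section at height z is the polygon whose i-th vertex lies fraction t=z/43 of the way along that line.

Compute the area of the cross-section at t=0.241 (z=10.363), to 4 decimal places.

Cross-section at t=0.241: each vertex is (1-t)·p0[i] + t·p1[i].
  v1: (1-0.241)·(2.37,1.58) + 0.241·(4.32,2.85) = (2.8399,1.8861)
  v2: (1-0.241)·(-0.13,2.52) + 0.241·(1.36,4.48) = (0.2291,2.9924)
  v3: (1-0.241)·(-1.5,2.96) + 0.241·(0.17,3.69) = (-1.0975,3.1359)
  v4: (1-0.241)·(-3.04,2.34) + 0.241·(-0.38,2.47) = (-2.3989,2.3713)
  v5: (1-0.241)·(-2.48,-0.61) + 0.241·(-1.01,0.36) = (-2.1257,-0.3762)
  v6: (1-0.241)·(-1.14,-4.37) + 0.241·(0.5,-2.96) = (-0.7448,-4.0302)
  v7: (1-0.241)·(1.94,-4.08) + 0.241·(3.1,-2.29) = (2.2196,-3.6486)
  v8: (1-0.241)·(4.44,-0.16) + 0.241·(4.86,0.88) = (4.5412,0.0906)
Shoelace sum Σ(x_i·y_{i+1} − x_{i+1}·y_i):
  i=1: 2.8399·2.9924 − 0.2291·1.8861 = +8.0661 (running +8.0661)
  i=2: 0.2291·3.1359 − -1.0975·2.9924 = +4.0026 (running +12.0687)
  i=3: -1.0975·2.3713 − -2.3989·3.1359 = +4.9203 (running +16.9890)
  i=4: -2.3989·-0.3762 − -2.1257·2.3713 = +5.9434 (running +22.9324)
  i=5: -2.1257·-4.0302 − -0.7448·-0.3762 = +8.2869 (running +31.2192)
  i=6: -0.7448·-3.6486 − 2.2196·-4.0302 = +11.6626 (running +42.8818)
  i=7: 2.2196·0.0906 − 4.5412·-3.6486 = +16.7703 (running +59.6522)
  i=8: 4.5412·1.8861 − 2.8399·0.0906 = +8.3076 (running +67.9598)
Area = |Σ|/2 = |67.9598|/2 = 33.9799

Area at t=0.241: 33.9799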